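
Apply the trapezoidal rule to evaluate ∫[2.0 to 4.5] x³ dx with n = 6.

f(x) = x³
a = 2.0, b = 4.5, n = 6
h = (b - a)/n = 0.416667

Trapezoidal rule: (h/2)[f(x₀) + 2f(x₁) + 2f(x₂) + ... + f(xₙ)]

x_0 = 2.0000, f(x_0) = 8.000000, coefficient = 1
x_1 = 2.4167, f(x_1) = 14.114005, coefficient = 2
x_2 = 2.8333, f(x_2) = 22.745370, coefficient = 2
x_3 = 3.2500, f(x_3) = 34.328125, coefficient = 2
x_4 = 3.6667, f(x_4) = 49.296296, coefficient = 2
x_5 = 4.0833, f(x_5) = 68.083912, coefficient = 2
x_6 = 4.5000, f(x_6) = 91.125000, coefficient = 1

I ≈ (0.416667/2) × 476.260417 = 99.220920
Exact value: 98.515625
Error: 0.705295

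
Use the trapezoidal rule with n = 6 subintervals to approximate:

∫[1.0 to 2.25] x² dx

f(x) = x²
a = 1.0, b = 2.25, n = 6
h = (b - a)/n = 0.208333

Trapezoidal rule: (h/2)[f(x₀) + 2f(x₁) + 2f(x₂) + ... + f(xₙ)]

x_0 = 1.0000, f(x_0) = 1.000000, coefficient = 1
x_1 = 1.2083, f(x_1) = 1.460069, coefficient = 2
x_2 = 1.4167, f(x_2) = 2.006944, coefficient = 2
x_3 = 1.6250, f(x_3) = 2.640625, coefficient = 2
x_4 = 1.8333, f(x_4) = 3.361111, coefficient = 2
x_5 = 2.0417, f(x_5) = 4.168403, coefficient = 2
x_6 = 2.2500, f(x_6) = 5.062500, coefficient = 1

I ≈ (0.208333/2) × 33.336806 = 3.472584
Exact value: 3.463542
Error: 0.009042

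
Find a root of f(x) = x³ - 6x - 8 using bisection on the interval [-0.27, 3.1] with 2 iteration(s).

f(x) = x³ - 6x - 8
Initial interval: [-0.27, 3.1]

Iteration 1:
  c_1 = (-0.270000 + 3.100000)/2 = 1.415000
  f(c_1) = f(1.415000) = -13.656852
  f(a) × f(c) ≥ 0, new interval: [1.415000, 3.100000]
Iteration 2:
  c_2 = (1.415000 + 3.100000)/2 = 2.257500
  f(c_2) = f(2.257500) = -10.040089
  f(a) × f(c) ≥ 0, new interval: [2.257500, 3.100000]

After 2 iteration(s), the approximation is c_2 = 2.257500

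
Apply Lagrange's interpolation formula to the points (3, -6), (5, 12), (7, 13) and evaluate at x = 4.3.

Lagrange interpolation formula:
P(x) = Σ yᵢ × Lᵢ(x)
where Lᵢ(x) = Π_{j≠i} (x - xⱼ)/(xᵢ - xⱼ)

L_0(4.3) = (4.3 - 5)/(3 - 5) × (4.3 - 7)/(3 - 7) = 0.236250
L_1(4.3) = (4.3 - 3)/(5 - 3) × (4.3 - 7)/(5 - 7) = 0.877500
L_2(4.3) = (4.3 - 3)/(7 - 3) × (4.3 - 5)/(7 - 5) = -0.113750

P(4.3) = (-6)×L_0(4.3) + 12×L_1(4.3) + 13×L_2(4.3)
P(4.3) = 7.633750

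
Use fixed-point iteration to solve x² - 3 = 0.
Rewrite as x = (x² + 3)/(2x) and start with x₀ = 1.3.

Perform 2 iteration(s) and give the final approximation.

Equation: x² - 3 = 0
Fixed-point form: x = (x² + 3)/(2x)
x₀ = 1.3

x_1 = g(1.300000) = 1.803846
x_2 = g(1.803846) = 1.733480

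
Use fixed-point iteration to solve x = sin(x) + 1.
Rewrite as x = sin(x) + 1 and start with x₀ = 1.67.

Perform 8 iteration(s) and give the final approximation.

Equation: x = sin(x) + 1
Fixed-point form: x = sin(x) + 1
x₀ = 1.67

x_1 = g(1.670000) = 1.995083
x_2 = g(1.995083) = 1.911332
x_3 = g(1.911332) = 1.942576
x_4 = g(1.942576) = 1.931682
x_5 = g(1.931682) = 1.935584
x_6 = g(1.935584) = 1.934199
x_7 = g(1.934199) = 1.934693
x_8 = g(1.934693) = 1.934517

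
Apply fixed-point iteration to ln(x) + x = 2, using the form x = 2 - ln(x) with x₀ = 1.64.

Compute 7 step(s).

Equation: ln(x) + x = 2
Fixed-point form: x = 2 - ln(x)
x₀ = 1.64

x_1 = g(1.640000) = 1.505304
x_2 = g(1.505304) = 1.591005
x_3 = g(1.591005) = 1.535634
x_4 = g(1.535634) = 1.571057
x_5 = g(1.571057) = 1.548252
x_6 = g(1.548252) = 1.562874
x_7 = g(1.562874) = 1.553474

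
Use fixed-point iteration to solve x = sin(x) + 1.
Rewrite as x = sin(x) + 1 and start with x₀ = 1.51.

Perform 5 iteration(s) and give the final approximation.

Equation: x = sin(x) + 1
Fixed-point form: x = sin(x) + 1
x₀ = 1.51

x_1 = g(1.510000) = 1.998152
x_2 = g(1.998152) = 1.910065
x_3 = g(1.910065) = 1.942998
x_4 = g(1.942998) = 1.931529
x_5 = g(1.931529) = 1.935639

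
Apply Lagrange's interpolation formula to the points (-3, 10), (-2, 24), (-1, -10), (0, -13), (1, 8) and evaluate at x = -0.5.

Lagrange interpolation formula:
P(x) = Σ yᵢ × Lᵢ(x)
where Lᵢ(x) = Π_{j≠i} (x - xⱼ)/(xᵢ - xⱼ)

L_0(-0.5) = (-0.5 - (-2))/(-3 - (-2)) × (-0.5 - (-1))/(-3 - (-1)) × (-0.5 - 0)/(-3 - 0) × (-0.5 - 1)/(-3 - 1) = 0.023438
L_1(-0.5) = (-0.5 - (-3))/(-2 - (-3)) × (-0.5 - (-1))/(-2 - (-1)) × (-0.5 - 0)/(-2 - 0) × (-0.5 - 1)/(-2 - 1) = -0.156250
L_2(-0.5) = (-0.5 - (-3))/(-1 - (-3)) × (-0.5 - (-2))/(-1 - (-2)) × (-0.5 - 0)/(-1 - 0) × (-0.5 - 1)/(-1 - 1) = 0.703125
L_3(-0.5) = (-0.5 - (-3))/(0 - (-3)) × (-0.5 - (-2))/(0 - (-2)) × (-0.5 - (-1))/(0 - (-1)) × (-0.5 - 1)/(0 - 1) = 0.468750
L_4(-0.5) = (-0.5 - (-3))/(1 - (-3)) × (-0.5 - (-2))/(1 - (-2)) × (-0.5 - (-1))/(1 - (-1)) × (-0.5 - 0)/(1 - 0) = -0.039062

P(-0.5) = 10×L_0(-0.5) + 24×L_1(-0.5) + (-10)×L_2(-0.5) + (-13)×L_3(-0.5) + 8×L_4(-0.5)
P(-0.5) = -16.953125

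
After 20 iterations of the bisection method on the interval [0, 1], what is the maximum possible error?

Bisection error bound: |error| ≤ (b-a)/2^n
|error| ≤ (1 - 0)/2^20 = 1/2^20
|error| ≤ 0.0000009537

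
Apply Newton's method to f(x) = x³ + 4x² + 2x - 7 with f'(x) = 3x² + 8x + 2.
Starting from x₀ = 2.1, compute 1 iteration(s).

f(x) = x³ + 4x² + 2x - 7
f'(x) = 3x² + 8x + 2
x₀ = 2.1

Newton-Raphson formula: x_{n+1} = x_n - f(x_n)/f'(x_n)

Iteration 1:
  f(2.100000) = 24.101000
  f'(2.100000) = 32.030000
  x_1 = 2.100000 - 24.101000/32.030000 = 1.347549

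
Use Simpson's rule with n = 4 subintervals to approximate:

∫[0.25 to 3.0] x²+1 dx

f(x) = x²+1
a = 0.25, b = 3.0, n = 4
h = (b - a)/n = 0.687500

Simpson's rule: (h/3)[f(x₀) + 4f(x₁) + 2f(x₂) + ... + f(xₙ)]

x_0 = 0.2500, f(x_0) = 1.062500, coefficient = 1
x_1 = 0.9375, f(x_1) = 1.878906, coefficient = 4
x_2 = 1.6250, f(x_2) = 3.640625, coefficient = 2
x_3 = 2.3125, f(x_3) = 6.347656, coefficient = 4
x_4 = 3.0000, f(x_4) = 10.000000, coefficient = 1

I ≈ (0.687500/3) × 51.250000 = 11.744792
Exact value: 11.744792
Error: 0.000000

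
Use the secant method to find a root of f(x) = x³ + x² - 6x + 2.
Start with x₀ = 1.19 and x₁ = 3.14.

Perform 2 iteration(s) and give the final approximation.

f(x) = x³ + x² - 6x + 2
x₀ = 1.19, x₁ = 3.14

Secant formula: x_{n+1} = x_n - f(x_n)(x_n - x_{n-1})/(f(x_n) - f(x_{n-1}))

Iteration 1:
  f(1.190000) = -2.038741
  f(3.140000) = 23.978744
  x_2 = 3.140000 - 23.978744×(3.140000 - 1.190000)/(23.978744 - (-2.038741))
       = 1.342803
Iteration 2:
  f(3.140000) = 23.978744
  f(1.342803) = -1.832464
  x_3 = 1.342803 - (-1.832464)×(1.342803 - 3.140000)/(-1.832464 - 23.978744)
       = 1.470395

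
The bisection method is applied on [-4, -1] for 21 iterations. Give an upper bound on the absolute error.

Bisection error bound: |error| ≤ (b-a)/2^n
|error| ≤ (-1 - (-4))/2^21 = 3/2^21
|error| ≤ 0.0000014305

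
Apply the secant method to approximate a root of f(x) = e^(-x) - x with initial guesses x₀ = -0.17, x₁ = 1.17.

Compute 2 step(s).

f(x) = e^(-x) - x
x₀ = -0.17, x₁ = 1.17

Secant formula: x_{n+1} = x_n - f(x_n)(x_n - x_{n-1})/(f(x_n) - f(x_{n-1}))

Iteration 1:
  f(-0.170000) = 1.355305
  f(1.170000) = -0.859633
  x_2 = 1.170000 - (-0.859633)×(1.170000 - (-0.170000))/(-0.859633 - 1.355305)
       = 0.649937
Iteration 2:
  f(1.170000) = -0.859633
  f(0.649937) = -0.127858
  x_3 = 0.649937 - (-0.127858)×(0.649937 - 1.170000)/(-0.127858 - (-0.859633))
       = 0.559070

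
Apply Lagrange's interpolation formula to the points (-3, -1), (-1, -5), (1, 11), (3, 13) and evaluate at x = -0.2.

Lagrange interpolation formula:
P(x) = Σ yᵢ × Lᵢ(x)
where Lᵢ(x) = Π_{j≠i} (x - xⱼ)/(xᵢ - xⱼ)

L_0(-0.2) = (-0.2 - (-1))/(-3 - (-1)) × (-0.2 - 1)/(-3 - 1) × (-0.2 - 3)/(-3 - 3) = -0.064000
L_1(-0.2) = (-0.2 - (-3))/(-1 - (-3)) × (-0.2 - 1)/(-1 - 1) × (-0.2 - 3)/(-1 - 3) = 0.672000
L_2(-0.2) = (-0.2 - (-3))/(1 - (-3)) × (-0.2 - (-1))/(1 - (-1)) × (-0.2 - 3)/(1 - 3) = 0.448000
L_3(-0.2) = (-0.2 - (-3))/(3 - (-3)) × (-0.2 - (-1))/(3 - (-1)) × (-0.2 - 1)/(3 - 1) = -0.056000

P(-0.2) = (-1)×L_0(-0.2) + (-5)×L_1(-0.2) + 11×L_2(-0.2) + 13×L_3(-0.2)
P(-0.2) = 0.904000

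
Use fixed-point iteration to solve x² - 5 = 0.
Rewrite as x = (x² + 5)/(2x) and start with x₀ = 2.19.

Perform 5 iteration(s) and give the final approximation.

Equation: x² - 5 = 0
Fixed-point form: x = (x² + 5)/(2x)
x₀ = 2.19

x_1 = g(2.190000) = 2.236553
x_2 = g(2.236553) = 2.236068
x_3 = g(2.236068) = 2.236068
x_4 = g(2.236068) = 2.236068
x_5 = g(2.236068) = 2.236068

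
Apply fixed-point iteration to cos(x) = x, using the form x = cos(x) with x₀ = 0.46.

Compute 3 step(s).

Equation: cos(x) = x
Fixed-point form: x = cos(x)
x₀ = 0.46

x_1 = g(0.460000) = 0.896052
x_2 = g(0.896052) = 0.624697
x_3 = g(0.624697) = 0.811140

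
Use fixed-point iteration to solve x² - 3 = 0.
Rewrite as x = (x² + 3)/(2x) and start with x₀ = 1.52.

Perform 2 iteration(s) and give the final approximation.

Equation: x² - 3 = 0
Fixed-point form: x = (x² + 3)/(2x)
x₀ = 1.52

x_1 = g(1.520000) = 1.746842
x_2 = g(1.746842) = 1.732113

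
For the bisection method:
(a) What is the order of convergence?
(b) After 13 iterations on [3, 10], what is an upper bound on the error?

(a) Bisection has linear (order 1) convergence; the error is halved each step.

(b) Error bound = (b-a)/2^n = (10 - 3)/2^{13}
    = 7/2^{13}

(a) 1 (linear); (b) error ≤ 8.54e-04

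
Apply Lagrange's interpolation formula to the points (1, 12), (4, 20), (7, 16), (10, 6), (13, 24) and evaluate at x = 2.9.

Lagrange interpolation formula:
P(x) = Σ yᵢ × Lᵢ(x)
where Lᵢ(x) = Π_{j≠i} (x - xⱼ)/(xᵢ - xⱼ)

L_0(2.9) = (2.9 - 4)/(1 - 4) × (2.9 - 7)/(1 - 7) × (2.9 - 10)/(1 - 10) × (2.9 - 13)/(1 - 13) = 0.166364
L_1(2.9) = (2.9 - 1)/(4 - 1) × (2.9 - 7)/(4 - 7) × (2.9 - 10)/(4 - 10) × (2.9 - 13)/(4 - 13) = 1.149426
L_2(2.9) = (2.9 - 1)/(7 - 1) × (2.9 - 4)/(7 - 4) × (2.9 - 10)/(7 - 10) × (2.9 - 13)/(7 - 13) = -0.462574
L_3(2.9) = (2.9 - 1)/(10 - 1) × (2.9 - 4)/(10 - 4) × (2.9 - 7)/(10 - 7) × (2.9 - 13)/(10 - 13) = 0.178080
L_4(2.9) = (2.9 - 1)/(13 - 1) × (2.9 - 4)/(13 - 4) × (2.9 - 7)/(13 - 7) × (2.9 - 10)/(13 - 10) = -0.031296

P(2.9) = 12×L_0(2.9) + 20×L_1(2.9) + 16×L_2(2.9) + 6×L_3(2.9) + 24×L_4(2.9)
P(2.9) = 17.901076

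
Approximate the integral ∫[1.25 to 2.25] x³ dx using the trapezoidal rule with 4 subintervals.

f(x) = x³
a = 1.25, b = 2.25, n = 4
h = (b - a)/n = 0.250000

Trapezoidal rule: (h/2)[f(x₀) + 2f(x₁) + 2f(x₂) + ... + f(xₙ)]

x_0 = 1.2500, f(x_0) = 1.953125, coefficient = 1
x_1 = 1.5000, f(x_1) = 3.375000, coefficient = 2
x_2 = 1.7500, f(x_2) = 5.359375, coefficient = 2
x_3 = 2.0000, f(x_3) = 8.000000, coefficient = 2
x_4 = 2.2500, f(x_4) = 11.390625, coefficient = 1

I ≈ (0.250000/2) × 46.812500 = 5.851562
Exact value: 5.796875
Error: 0.054688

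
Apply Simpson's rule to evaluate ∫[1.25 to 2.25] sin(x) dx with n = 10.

f(x) = sin(x)
a = 1.25, b = 2.25, n = 10
h = (b - a)/n = 0.100000

Simpson's rule: (h/3)[f(x₀) + 4f(x₁) + 2f(x₂) + ... + f(xₙ)]

x_0 = 1.2500, f(x_0) = 0.948985, coefficient = 1
x_1 = 1.3500, f(x_1) = 0.975723, coefficient = 4
x_2 = 1.4500, f(x_2) = 0.992713, coefficient = 2
x_3 = 1.5500, f(x_3) = 0.999784, coefficient = 4
x_4 = 1.6500, f(x_4) = 0.996865, coefficient = 2
x_5 = 1.7500, f(x_5) = 0.983986, coefficient = 4
x_6 = 1.8500, f(x_6) = 0.961275, coefficient = 2
x_7 = 1.9500, f(x_7) = 0.928960, coefficient = 4
x_8 = 2.0500, f(x_8) = 0.887362, coefficient = 2
x_9 = 2.1500, f(x_9) = 0.836899, coefficient = 4
x_10 = 2.2500, f(x_10) = 0.778073, coefficient = 1

I ≈ (0.100000/3) × 28.304895 = 0.943497
Exact value: 0.943496
Error: 0.000001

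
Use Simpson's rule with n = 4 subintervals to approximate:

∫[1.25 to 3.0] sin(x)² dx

f(x) = sin(x)²
a = 1.25, b = 3.0, n = 4
h = (b - a)/n = 0.437500

Simpson's rule: (h/3)[f(x₀) + 4f(x₁) + 2f(x₂) + ... + f(xₙ)]

x_0 = 1.2500, f(x_0) = 0.900572, coefficient = 1
x_1 = 1.6875, f(x_1) = 0.986442, coefficient = 4
x_2 = 2.1250, f(x_2) = 0.723044, coefficient = 2
x_3 = 2.5625, f(x_3) = 0.299499, coefficient = 4
x_4 = 3.0000, f(x_4) = 0.019915, coefficient = 1

I ≈ (0.437500/3) × 7.510337 = 1.095257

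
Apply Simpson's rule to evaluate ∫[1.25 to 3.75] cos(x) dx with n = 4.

f(x) = cos(x)
a = 1.25, b = 3.75, n = 4
h = (b - a)/n = 0.625000

Simpson's rule: (h/3)[f(x₀) + 4f(x₁) + 2f(x₂) + ... + f(xₙ)]

x_0 = 1.2500, f(x_0) = 0.315322, coefficient = 1
x_1 = 1.8750, f(x_1) = -0.299534, coefficient = 4
x_2 = 2.5000, f(x_2) = -0.801144, coefficient = 2
x_3 = 3.1250, f(x_3) = -0.999862, coefficient = 4
x_4 = 3.7500, f(x_4) = -0.820559, coefficient = 1

I ≈ (0.625000/3) × -7.305108 = -1.521897
Exact value: -1.520546
Error: 0.001351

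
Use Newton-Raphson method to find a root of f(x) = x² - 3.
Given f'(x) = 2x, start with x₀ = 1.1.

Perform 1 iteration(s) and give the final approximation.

f(x) = x² - 3
f'(x) = 2x
x₀ = 1.1

Newton-Raphson formula: x_{n+1} = x_n - f(x_n)/f'(x_n)

Iteration 1:
  f(1.100000) = -1.790000
  f'(1.100000) = 2.200000
  x_1 = 1.100000 - (-1.790000)/2.200000 = 1.913636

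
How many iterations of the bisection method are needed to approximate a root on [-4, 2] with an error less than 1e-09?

We need (b-a)/2^n ≤ 1e-09
(2 - (-4))/2^n ≤ 1e-09
6/2^n ≤ 1e-09
2^n ≥ 6000000000
n ≥ log₂(6000000000) = 32.48
n ≥ 33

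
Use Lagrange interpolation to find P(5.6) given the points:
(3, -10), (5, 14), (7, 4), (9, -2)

Lagrange interpolation formula:
P(x) = Σ yᵢ × Lᵢ(x)
where Lᵢ(x) = Π_{j≠i} (x - xⱼ)/(xᵢ - xⱼ)

L_0(5.6) = (5.6 - 5)/(3 - 5) × (5.6 - 7)/(3 - 7) × (5.6 - 9)/(3 - 9) = -0.059500
L_1(5.6) = (5.6 - 3)/(5 - 3) × (5.6 - 7)/(5 - 7) × (5.6 - 9)/(5 - 9) = 0.773500
L_2(5.6) = (5.6 - 3)/(7 - 3) × (5.6 - 5)/(7 - 5) × (5.6 - 9)/(7 - 9) = 0.331500
L_3(5.6) = (5.6 - 3)/(9 - 3) × (5.6 - 5)/(9 - 5) × (5.6 - 7)/(9 - 7) = -0.045500

P(5.6) = (-10)×L_0(5.6) + 14×L_1(5.6) + 4×L_2(5.6) + (-2)×L_3(5.6)
P(5.6) = 12.841000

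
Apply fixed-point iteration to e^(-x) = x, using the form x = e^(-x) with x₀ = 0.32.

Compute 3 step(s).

Equation: e^(-x) = x
Fixed-point form: x = e^(-x)
x₀ = 0.32

x_1 = g(0.320000) = 0.726149
x_2 = g(0.726149) = 0.483768
x_3 = g(0.483768) = 0.616456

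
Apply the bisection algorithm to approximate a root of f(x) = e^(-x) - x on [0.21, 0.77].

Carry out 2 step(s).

f(x) = e^(-x) - x
Initial interval: [0.21, 0.77]

Iteration 1:
  c_1 = (0.210000 + 0.770000)/2 = 0.490000
  f(c_1) = f(0.490000) = 0.122626
  f(a) × f(c) ≥ 0, new interval: [0.490000, 0.770000]
Iteration 2:
  c_2 = (0.490000 + 0.770000)/2 = 0.630000
  f(c_2) = f(0.630000) = -0.097408
  f(a) × f(c) < 0, new interval: [0.490000, 0.630000]

After 2 iteration(s), the approximation is c_2 = 0.630000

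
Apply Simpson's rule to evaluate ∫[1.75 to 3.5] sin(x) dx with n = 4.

f(x) = sin(x)
a = 1.75, b = 3.5, n = 4
h = (b - a)/n = 0.437500

Simpson's rule: (h/3)[f(x₀) + 4f(x₁) + 2f(x₂) + ... + f(xₙ)]

x_0 = 1.7500, f(x_0) = 0.983986, coefficient = 1
x_1 = 2.1875, f(x_1) = 0.815789, coefficient = 4
x_2 = 2.6250, f(x_2) = 0.493920, coefficient = 2
x_3 = 3.0625, f(x_3) = 0.079010, coefficient = 4
x_4 = 3.5000, f(x_4) = -0.350783, coefficient = 1

I ≈ (0.437500/3) × 5.200241 = 0.758369
Exact value: 0.758211
Error: 0.000158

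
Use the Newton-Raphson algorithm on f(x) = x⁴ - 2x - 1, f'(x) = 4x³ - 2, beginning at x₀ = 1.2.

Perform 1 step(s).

f(x) = x⁴ - 2x - 1
f'(x) = 4x³ - 2
x₀ = 1.2

Newton-Raphson formula: x_{n+1} = x_n - f(x_n)/f'(x_n)

Iteration 1:
  f(1.200000) = -1.326400
  f'(1.200000) = 4.912000
  x_1 = 1.200000 - (-1.326400)/4.912000 = 1.470033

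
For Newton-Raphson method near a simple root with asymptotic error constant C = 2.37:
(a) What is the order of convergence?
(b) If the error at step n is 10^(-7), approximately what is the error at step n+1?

(a) Newton-Raphson has quadratic (order 2) convergence near simple roots.
    This means |e_{n+1}| ≈ C|e_n|².

(b) With |e_n| = 10^(-7) and C = 2.37:
    |e_{n+1}| ≈ 2.37 × (10^(-7))² = 2.37 × 10^(-14)

(a) 2 (quadratic); (b) |e_{n+1}| ≈ 2.370e-14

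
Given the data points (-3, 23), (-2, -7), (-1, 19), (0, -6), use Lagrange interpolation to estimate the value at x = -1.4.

Lagrange interpolation formula:
P(x) = Σ yᵢ × Lᵢ(x)
where Lᵢ(x) = Π_{j≠i} (x - xⱼ)/(xᵢ - xⱼ)

L_0(-1.4) = (-1.4 - (-2))/(-3 - (-2)) × (-1.4 - (-1))/(-3 - (-1)) × (-1.4 - 0)/(-3 - 0) = -0.056000
L_1(-1.4) = (-1.4 - (-3))/(-2 - (-3)) × (-1.4 - (-1))/(-2 - (-1)) × (-1.4 - 0)/(-2 - 0) = 0.448000
L_2(-1.4) = (-1.4 - (-3))/(-1 - (-3)) × (-1.4 - (-2))/(-1 - (-2)) × (-1.4 - 0)/(-1 - 0) = 0.672000
L_3(-1.4) = (-1.4 - (-3))/(0 - (-3)) × (-1.4 - (-2))/(0 - (-2)) × (-1.4 - (-1))/(0 - (-1)) = -0.064000

P(-1.4) = 23×L_0(-1.4) + (-7)×L_1(-1.4) + 19×L_2(-1.4) + (-6)×L_3(-1.4)
P(-1.4) = 8.728000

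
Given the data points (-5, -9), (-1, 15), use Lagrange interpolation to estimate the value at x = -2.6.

Lagrange interpolation formula:
P(x) = Σ yᵢ × Lᵢ(x)
where Lᵢ(x) = Π_{j≠i} (x - xⱼ)/(xᵢ - xⱼ)

L_0(-2.6) = (-2.6 - (-1))/(-5 - (-1)) = 0.400000
L_1(-2.6) = (-2.6 - (-5))/(-1 - (-5)) = 0.600000

P(-2.6) = (-9)×L_0(-2.6) + 15×L_1(-2.6)
P(-2.6) = 5.400000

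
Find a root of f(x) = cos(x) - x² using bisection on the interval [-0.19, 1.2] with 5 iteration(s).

f(x) = cos(x) - x²
Initial interval: [-0.19, 1.2]

Iteration 1:
  c_1 = (-0.190000 + 1.200000)/2 = 0.505000
  f(c_1) = f(0.505000) = 0.620149
  f(a) × f(c) ≥ 0, new interval: [0.505000, 1.200000]
Iteration 2:
  c_2 = (0.505000 + 1.200000)/2 = 0.852500
  f(c_2) = f(0.852500) = -0.068653
  f(a) × f(c) < 0, new interval: [0.505000, 0.852500]
Iteration 3:
  c_3 = (0.505000 + 0.852500)/2 = 0.678750
  f(c_3) = f(0.678750) = 0.317657
  f(a) × f(c) ≥ 0, new interval: [0.678750, 0.852500]
Iteration 4:
  c_4 = (0.678750 + 0.852500)/2 = 0.765625
  f(c_4) = f(0.765625) = 0.134768
  f(a) × f(c) ≥ 0, new interval: [0.765625, 0.852500]
Iteration 5:
  c_5 = (0.765625 + 0.852500)/2 = 0.809063
  f(c_5) = f(0.809063) = 0.035595
  f(a) × f(c) ≥ 0, new interval: [0.809063, 0.852500]

After 5 iteration(s), the approximation is c_5 = 0.809063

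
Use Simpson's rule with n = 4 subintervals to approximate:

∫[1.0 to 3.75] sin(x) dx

f(x) = sin(x)
a = 1.0, b = 3.75, n = 4
h = (b - a)/n = 0.687500

Simpson's rule: (h/3)[f(x₀) + 4f(x₁) + 2f(x₂) + ... + f(xₙ)]

x_0 = 1.0000, f(x_0) = 0.841471, coefficient = 1
x_1 = 1.6875, f(x_1) = 0.993198, coefficient = 4
x_2 = 2.3750, f(x_2) = 0.693685, coefficient = 2
x_3 = 3.0625, f(x_3) = 0.079010, coefficient = 4
x_4 = 3.7500, f(x_4) = -0.571561, coefficient = 1

I ≈ (0.687500/3) × 5.946112 = 1.362651
Exact value: 1.360862
Error: 0.001789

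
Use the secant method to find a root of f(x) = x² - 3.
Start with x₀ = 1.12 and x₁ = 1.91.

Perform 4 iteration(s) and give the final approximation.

f(x) = x² - 3
x₀ = 1.12, x₁ = 1.91

Secant formula: x_{n+1} = x_n - f(x_n)(x_n - x_{n-1})/(f(x_n) - f(x_{n-1}))

Iteration 1:
  f(1.120000) = -1.745600
  f(1.910000) = 0.648100
  x_2 = 1.910000 - 0.648100×(1.910000 - 1.120000)/(0.648100 - (-1.745600))
       = 1.696106
Iteration 2:
  f(1.910000) = 0.648100
  f(1.696106) = -0.123226
  x_3 = 1.696106 - (-0.123226)×(1.696106 - 1.910000)/(-0.123226 - 0.648100)
       = 1.730277
Iteration 3:
  f(1.696106) = -0.123226
  f(1.730277) = -0.006141
  x_4 = 1.730277 - (-0.006141)×(1.730277 - 1.696106)/(-0.006141 - (-0.123226))
       = 1.732069
Iteration 4:
  f(1.730277) = -0.006141
  f(1.732069) = 0.000064
  x_5 = 1.732069 - 0.000064×(1.732069 - 1.730277)/(0.000064 - (-0.006141))
       = 1.732051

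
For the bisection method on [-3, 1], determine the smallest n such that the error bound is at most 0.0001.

We need (b-a)/2^n ≤ 0.0001
(1 - (-3))/2^n ≤ 0.0001
4/2^n ≤ 0.0001
2^n ≥ 40000
n ≥ log₂(40000) = 15.29
n ≥ 16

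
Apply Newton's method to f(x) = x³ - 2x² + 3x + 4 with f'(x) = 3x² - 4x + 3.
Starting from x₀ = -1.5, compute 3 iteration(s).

f(x) = x³ - 2x² + 3x + 4
f'(x) = 3x² - 4x + 3
x₀ = -1.5

Newton-Raphson formula: x_{n+1} = x_n - f(x_n)/f'(x_n)

Iteration 1:
  f(-1.500000) = -8.375000
  f'(-1.500000) = 15.750000
  x_1 = -1.500000 - (-8.375000)/15.750000 = -0.968254
Iteration 2:
  f(-0.968254) = -1.687547
  f'(-0.968254) = 9.685563
  x_2 = -0.968254 - (-1.687547)/9.685563 = -0.794021
Iteration 3:
  f(-0.794021) = -0.143606
  f'(-0.794021) = 8.067490
  x_3 = -0.794021 - (-0.143606)/8.067490 = -0.776220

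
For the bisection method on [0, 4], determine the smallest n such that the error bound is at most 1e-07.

We need (b-a)/2^n ≤ 1e-07
(4 - 0)/2^n ≤ 1e-07
4/2^n ≤ 1e-07
2^n ≥ 40000000
n ≥ log₂(40000000) = 25.25
n ≥ 26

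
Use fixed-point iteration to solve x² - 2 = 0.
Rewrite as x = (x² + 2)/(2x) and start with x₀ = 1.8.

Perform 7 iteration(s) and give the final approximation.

Equation: x² - 2 = 0
Fixed-point form: x = (x² + 2)/(2x)
x₀ = 1.8

x_1 = g(1.800000) = 1.455556
x_2 = g(1.455556) = 1.414801
x_3 = g(1.414801) = 1.414214
x_4 = g(1.414214) = 1.414214
x_5 = g(1.414214) = 1.414214
x_6 = g(1.414214) = 1.414214
x_7 = g(1.414214) = 1.414214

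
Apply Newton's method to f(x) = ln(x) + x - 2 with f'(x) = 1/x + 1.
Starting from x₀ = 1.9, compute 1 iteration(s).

f(x) = ln(x) + x - 2
f'(x) = 1/x + 1
x₀ = 1.9

Newton-Raphson formula: x_{n+1} = x_n - f(x_n)/f'(x_n)

Iteration 1:
  f(1.900000) = 0.541854
  f'(1.900000) = 1.526316
  x_1 = 1.900000 - 0.541854/1.526316 = 1.544992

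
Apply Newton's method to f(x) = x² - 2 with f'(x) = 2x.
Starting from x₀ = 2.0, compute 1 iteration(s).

f(x) = x² - 2
f'(x) = 2x
x₀ = 2.0

Newton-Raphson formula: x_{n+1} = x_n - f(x_n)/f'(x_n)

Iteration 1:
  f(2.000000) = 2.000000
  f'(2.000000) = 4.000000
  x_1 = 2.000000 - 2.000000/4.000000 = 1.500000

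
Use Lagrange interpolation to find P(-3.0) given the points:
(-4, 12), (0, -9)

Lagrange interpolation formula:
P(x) = Σ yᵢ × Lᵢ(x)
where Lᵢ(x) = Π_{j≠i} (x - xⱼ)/(xᵢ - xⱼ)

L_0(-3.0) = (-3.0 - 0)/(-4 - 0) = 0.750000
L_1(-3.0) = (-3.0 - (-4))/(0 - (-4)) = 0.250000

P(-3.0) = 12×L_0(-3.0) + (-9)×L_1(-3.0)
P(-3.0) = 6.750000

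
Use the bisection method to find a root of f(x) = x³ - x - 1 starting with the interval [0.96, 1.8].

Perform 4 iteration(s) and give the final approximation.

f(x) = x³ - x - 1
Initial interval: [0.96, 1.8]

Iteration 1:
  c_1 = (0.960000 + 1.800000)/2 = 1.380000
  f(c_1) = f(1.380000) = 0.248072
  f(a) × f(c) < 0, new interval: [0.960000, 1.380000]
Iteration 2:
  c_2 = (0.960000 + 1.380000)/2 = 1.170000
  f(c_2) = f(1.170000) = -0.568387
  f(a) × f(c) ≥ 0, new interval: [1.170000, 1.380000]
Iteration 3:
  c_3 = (1.170000 + 1.380000)/2 = 1.275000
  f(c_3) = f(1.275000) = -0.202328
  f(a) × f(c) ≥ 0, new interval: [1.275000, 1.380000]
Iteration 4:
  c_4 = (1.275000 + 1.380000)/2 = 1.327500
  f(c_4) = f(1.327500) = 0.011895
  f(a) × f(c) < 0, new interval: [1.275000, 1.327500]

After 4 iteration(s), the approximation is c_4 = 1.327500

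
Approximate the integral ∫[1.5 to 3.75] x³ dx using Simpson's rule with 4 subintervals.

f(x) = x³
a = 1.5, b = 3.75, n = 4
h = (b - a)/n = 0.562500

Simpson's rule: (h/3)[f(x₀) + 4f(x₁) + 2f(x₂) + ... + f(xₙ)]

x_0 = 1.5000, f(x_0) = 3.375000, coefficient = 1
x_1 = 2.0625, f(x_1) = 8.773682, coefficient = 4
x_2 = 2.6250, f(x_2) = 18.087891, coefficient = 2
x_3 = 3.1875, f(x_3) = 32.385498, coefficient = 4
x_4 = 3.7500, f(x_4) = 52.734375, coefficient = 1

I ≈ (0.562500/3) × 256.921875 = 48.172852
Exact value: 48.172852
Error: 0.000000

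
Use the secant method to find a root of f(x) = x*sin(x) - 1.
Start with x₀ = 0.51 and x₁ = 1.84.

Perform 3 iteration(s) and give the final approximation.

f(x) = x*sin(x) - 1
x₀ = 0.51, x₁ = 1.84

Secant formula: x_{n+1} = x_n - f(x_n)(x_n - x_{n-1})/(f(x_n) - f(x_{n-1}))

Iteration 1:
  f(0.510000) = -0.751030
  f(1.840000) = 0.773729
  x_2 = 1.840000 - 0.773729×(1.840000 - 0.510000)/(0.773729 - (-0.751030))
       = 1.165100
Iteration 2:
  f(1.840000) = 0.773729
  f(1.165100) = 0.070526
  x_3 = 1.165100 - 0.070526×(1.165100 - 1.840000)/(0.070526 - 0.773729)
       = 1.097412
Iteration 3:
  f(1.165100) = 0.070526
  f(1.097412) = -0.023270
  x_4 = 1.097412 - (-0.023270)×(1.097412 - 1.165100)/(-0.023270 - 0.070526)
       = 1.114205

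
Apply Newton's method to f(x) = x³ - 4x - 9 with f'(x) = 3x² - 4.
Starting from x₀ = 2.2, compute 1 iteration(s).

f(x) = x³ - 4x - 9
f'(x) = 3x² - 4
x₀ = 2.2

Newton-Raphson formula: x_{n+1} = x_n - f(x_n)/f'(x_n)

Iteration 1:
  f(2.200000) = -7.152000
  f'(2.200000) = 10.520000
  x_1 = 2.200000 - (-7.152000)/10.520000 = 2.879848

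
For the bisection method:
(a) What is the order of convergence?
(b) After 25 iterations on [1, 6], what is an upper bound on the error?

(a) Bisection has linear (order 1) convergence; the error is halved each step.

(b) Error bound = (b-a)/2^n = (6 - 1)/2^{25}
    = 5/2^{25}

(a) 1 (linear); (b) error ≤ 1.49e-07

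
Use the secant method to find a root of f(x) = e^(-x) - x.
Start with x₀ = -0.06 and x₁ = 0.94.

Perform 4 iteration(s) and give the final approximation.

f(x) = e^(-x) - x
x₀ = -0.06, x₁ = 0.94

Secant formula: x_{n+1} = x_n - f(x_n)(x_n - x_{n-1})/(f(x_n) - f(x_{n-1}))

Iteration 1:
  f(-0.060000) = 1.121837
  f(0.940000) = -0.549372
  x_2 = 0.940000 - (-0.549372)×(0.940000 - (-0.060000))/(-0.549372 - 1.121837)
       = 0.611273
Iteration 2:
  f(0.940000) = -0.549372
  f(0.611273) = -0.068613
  x_3 = 0.611273 - (-0.068613)×(0.611273 - 0.940000)/(-0.068613 - (-0.549372))
       = 0.564357
Iteration 3:
  f(0.611273) = -0.068613
  f(0.564357) = 0.004368
  x_4 = 0.564357 - 0.004368×(0.564357 - 0.611273)/(0.004368 - (-0.068613))
       = 0.567165
Iteration 4:
  f(0.564357) = 0.004368
  f(0.567165) = -0.000035
  x_5 = 0.567165 - (-0.000035)×(0.567165 - 0.564357)/(-0.000035 - 0.004368)
       = 0.567143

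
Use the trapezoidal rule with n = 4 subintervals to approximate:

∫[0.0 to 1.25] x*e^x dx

f(x) = x*e^x
a = 0.0, b = 1.25, n = 4
h = (b - a)/n = 0.312500

Trapezoidal rule: (h/2)[f(x₀) + 2f(x₁) + 2f(x₂) + ... + f(xₙ)]

x_0 = 0.0000, f(x_0) = 0.000000, coefficient = 1
x_1 = 0.3125, f(x_1) = 0.427137, coefficient = 2
x_2 = 0.6250, f(x_2) = 1.167654, coefficient = 2
x_3 = 0.9375, f(x_3) = 2.393990, coefficient = 2
x_4 = 1.2500, f(x_4) = 4.362929, coefficient = 1

I ≈ (0.312500/2) × 12.340490 = 1.928202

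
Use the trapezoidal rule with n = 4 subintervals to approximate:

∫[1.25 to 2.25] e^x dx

f(x) = e^x
a = 1.25, b = 2.25, n = 4
h = (b - a)/n = 0.250000

Trapezoidal rule: (h/2)[f(x₀) + 2f(x₁) + 2f(x₂) + ... + f(xₙ)]

x_0 = 1.2500, f(x_0) = 3.490343, coefficient = 1
x_1 = 1.5000, f(x_1) = 4.481689, coefficient = 2
x_2 = 1.7500, f(x_2) = 5.754603, coefficient = 2
x_3 = 2.0000, f(x_3) = 7.389056, coefficient = 2
x_4 = 2.2500, f(x_4) = 9.487736, coefficient = 1

I ≈ (0.250000/2) × 48.228774 = 6.028597
Exact value: 5.997393
Error: 0.031204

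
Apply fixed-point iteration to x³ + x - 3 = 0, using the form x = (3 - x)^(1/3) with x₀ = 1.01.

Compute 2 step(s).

Equation: x³ + x - 3 = 0
Fixed-point form: x = (3 - x)^(1/3)
x₀ = 1.01

x_1 = g(1.010000) = 1.257818
x_2 = g(1.257818) = 1.203274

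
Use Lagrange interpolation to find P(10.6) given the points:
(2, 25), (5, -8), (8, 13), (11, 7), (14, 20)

Lagrange interpolation formula:
P(x) = Σ yᵢ × Lᵢ(x)
where Lᵢ(x) = Π_{j≠i} (x - xⱼ)/(xᵢ - xⱼ)

L_0(10.6) = (10.6 - 5)/(2 - 5) × (10.6 - 8)/(2 - 8) × (10.6 - 11)/(2 - 11) × (10.6 - 14)/(2 - 14) = 0.010186
L_1(10.6) = (10.6 - 2)/(5 - 2) × (10.6 - 8)/(5 - 8) × (10.6 - 11)/(5 - 11) × (10.6 - 14)/(5 - 14) = -0.062571
L_2(10.6) = (10.6 - 2)/(8 - 2) × (10.6 - 5)/(8 - 5) × (10.6 - 11)/(8 - 11) × (10.6 - 14)/(8 - 14) = 0.202153
L_3(10.6) = (10.6 - 2)/(11 - 2) × (10.6 - 5)/(11 - 5) × (10.6 - 8)/(11 - 8) × (10.6 - 14)/(11 - 14) = 0.875997
L_4(10.6) = (10.6 - 2)/(14 - 2) × (10.6 - 5)/(14 - 5) × (10.6 - 8)/(14 - 8) × (10.6 - 11)/(14 - 11) = -0.025765

P(10.6) = 25×L_0(10.6) + (-8)×L_1(10.6) + 13×L_2(10.6) + 7×L_3(10.6) + 20×L_4(10.6)
P(10.6) = 8.999895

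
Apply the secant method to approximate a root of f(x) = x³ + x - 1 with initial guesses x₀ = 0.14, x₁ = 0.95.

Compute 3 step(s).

f(x) = x³ + x - 1
x₀ = 0.14, x₁ = 0.95

Secant formula: x_{n+1} = x_n - f(x_n)(x_n - x_{n-1})/(f(x_n) - f(x_{n-1}))

Iteration 1:
  f(0.140000) = -0.857256
  f(0.950000) = 0.807375
  x_2 = 0.950000 - 0.807375×(0.950000 - 0.140000)/(0.807375 - (-0.857256))
       = 0.557136
Iteration 2:
  f(0.950000) = 0.807375
  f(0.557136) = -0.269929
  x_3 = 0.557136 - (-0.269929)×(0.557136 - 0.950000)/(-0.269929 - 0.807375)
       = 0.655572
Iteration 3:
  f(0.557136) = -0.269929
  f(0.655572) = -0.062680
  x_4 = 0.655572 - (-0.062680)×(0.655572 - 0.557136)/(-0.062680 - (-0.269929))
       = 0.685343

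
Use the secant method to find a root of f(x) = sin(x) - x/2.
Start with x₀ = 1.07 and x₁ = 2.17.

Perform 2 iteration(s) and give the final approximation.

f(x) = sin(x) - x/2
x₀ = 1.07, x₁ = 2.17

Secant formula: x_{n+1} = x_n - f(x_n)(x_n - x_{n-1})/(f(x_n) - f(x_{n-1}))

Iteration 1:
  f(1.070000) = 0.342201
  f(2.170000) = -0.259215
  x_2 = 2.170000 - (-0.259215)×(2.170000 - 1.070000)/(-0.259215 - 0.342201)
       = 1.695891
Iteration 2:
  f(2.170000) = -0.259215
  f(1.695891) = 0.144240
  x_3 = 1.695891 - 0.144240×(1.695891 - 2.170000)/(0.144240 - (-0.259215))
       = 1.865391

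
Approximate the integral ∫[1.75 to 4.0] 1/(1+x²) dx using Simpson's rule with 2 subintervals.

f(x) = 1/(1+x²)
a = 1.75, b = 4.0, n = 2
h = (b - a)/n = 1.125000

Simpson's rule: (h/3)[f(x₀) + 4f(x₁) + 2f(x₂) + ... + f(xₙ)]

x_0 = 1.7500, f(x_0) = 0.246154, coefficient = 1
x_1 = 2.8750, f(x_1) = 0.107926, coefficient = 4
x_2 = 4.0000, f(x_2) = 0.058824, coefficient = 1

I ≈ (1.125000/3) × 0.736681 = 0.276255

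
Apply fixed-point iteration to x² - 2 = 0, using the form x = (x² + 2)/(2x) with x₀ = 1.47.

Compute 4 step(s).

Equation: x² - 2 = 0
Fixed-point form: x = (x² + 2)/(2x)
x₀ = 1.47

x_1 = g(1.470000) = 1.415272
x_2 = g(1.415272) = 1.414214
x_3 = g(1.414214) = 1.414214
x_4 = g(1.414214) = 1.414214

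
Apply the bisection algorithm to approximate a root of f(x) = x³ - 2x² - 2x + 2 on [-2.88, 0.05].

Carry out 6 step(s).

f(x) = x³ - 2x² - 2x + 2
Initial interval: [-2.88, 0.05]

Iteration 1:
  c_1 = (-2.880000 + 0.050000)/2 = -1.415000
  f(c_1) = f(-1.415000) = -2.007598
  f(a) × f(c) ≥ 0, new interval: [-1.415000, 0.050000]
Iteration 2:
  c_2 = (-1.415000 + 0.050000)/2 = -0.682500
  f(c_2) = f(-0.682500) = 2.115475
  f(a) × f(c) < 0, new interval: [-1.415000, -0.682500]
Iteration 3:
  c_3 = (-1.415000 + (-0.682500))/2 = -1.048750
  f(c_3) = f(-1.048750) = 0.744251
  f(a) × f(c) < 0, new interval: [-1.415000, -1.048750]
Iteration 4:
  c_4 = (-1.415000 + (-1.048750))/2 = -1.231875
  f(c_4) = f(-1.231875) = -0.440672
  f(a) × f(c) ≥ 0, new interval: [-1.231875, -1.048750]
Iteration 5:
  c_5 = (-1.231875 + (-1.048750))/2 = -1.140313
  f(c_5) = f(-1.140313) = 0.197237
  f(a) × f(c) < 0, new interval: [-1.231875, -1.140313]
Iteration 6:
  c_6 = (-1.231875 + (-1.140313))/2 = -1.186094
  f(c_6) = f(-1.186094) = -0.110068
  f(a) × f(c) ≥ 0, new interval: [-1.186094, -1.140313]

After 6 iteration(s), the approximation is c_6 = -1.186094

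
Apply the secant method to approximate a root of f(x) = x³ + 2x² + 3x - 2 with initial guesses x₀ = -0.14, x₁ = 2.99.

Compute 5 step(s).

f(x) = x³ + 2x² + 3x - 2
x₀ = -0.14, x₁ = 2.99

Secant formula: x_{n+1} = x_n - f(x_n)(x_n - x_{n-1})/(f(x_n) - f(x_{n-1}))

Iteration 1:
  f(-0.140000) = -2.383544
  f(2.990000) = 51.581099
  x_2 = 2.990000 - 51.581099×(2.990000 - (-0.140000))/(51.581099 - (-2.383544))
       = -0.001752
Iteration 2:
  f(2.990000) = 51.581099
  f(-0.001752) = -2.005250
  x_3 = -0.001752 - (-2.005250)×(-0.001752 - 2.990000)/(-2.005250 - 51.581099)
       = 0.110202
Iteration 3:
  f(-0.001752) = -2.005250
  f(0.110202) = -1.643767
  x_4 = 0.110202 - (-1.643767)×(0.110202 - (-0.001752))/(-1.643767 - (-2.005250))
       = 0.619289
Iteration 4:
  f(0.110202) = -1.643767
  f(0.619289) = 0.862412
  x_5 = 0.619289 - 0.862412×(0.619289 - 0.110202)/(0.862412 - (-1.643767))
       = 0.444105
Iteration 5:
  f(0.619289) = 0.862412
  f(0.444105) = -0.185638
  x_6 = 0.444105 - (-0.185638)×(0.444105 - 0.619289)/(-0.185638 - 0.862412)
       = 0.475134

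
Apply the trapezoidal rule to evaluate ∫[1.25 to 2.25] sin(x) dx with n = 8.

f(x) = sin(x)
a = 1.25, b = 2.25, n = 8
h = (b - a)/n = 0.125000

Trapezoidal rule: (h/2)[f(x₀) + 2f(x₁) + 2f(x₂) + ... + f(xₙ)]

x_0 = 1.2500, f(x_0) = 0.948985, coefficient = 1
x_1 = 1.3750, f(x_1) = 0.980893, coefficient = 2
x_2 = 1.5000, f(x_2) = 0.997495, coefficient = 2
x_3 = 1.6250, f(x_3) = 0.998531, coefficient = 2
x_4 = 1.7500, f(x_4) = 0.983986, coefficient = 2
x_5 = 1.8750, f(x_5) = 0.954086, coefficient = 2
x_6 = 2.0000, f(x_6) = 0.909297, coefficient = 2
x_7 = 2.1250, f(x_7) = 0.850320, coefficient = 2
x_8 = 2.2500, f(x_8) = 0.778073, coefficient = 1

I ≈ (0.125000/2) × 15.076274 = 0.942267
Exact value: 0.943496
Error: 0.001229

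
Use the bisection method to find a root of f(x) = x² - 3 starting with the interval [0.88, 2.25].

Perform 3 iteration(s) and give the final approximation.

f(x) = x² - 3
Initial interval: [0.88, 2.25]

Iteration 1:
  c_1 = (0.880000 + 2.250000)/2 = 1.565000
  f(c_1) = f(1.565000) = -0.550775
  f(a) × f(c) ≥ 0, new interval: [1.565000, 2.250000]
Iteration 2:
  c_2 = (1.565000 + 2.250000)/2 = 1.907500
  f(c_2) = f(1.907500) = 0.638556
  f(a) × f(c) < 0, new interval: [1.565000, 1.907500]
Iteration 3:
  c_3 = (1.565000 + 1.907500)/2 = 1.736250
  f(c_3) = f(1.736250) = 0.014564
  f(a) × f(c) < 0, new interval: [1.565000, 1.736250]

After 3 iteration(s), the approximation is c_3 = 1.736250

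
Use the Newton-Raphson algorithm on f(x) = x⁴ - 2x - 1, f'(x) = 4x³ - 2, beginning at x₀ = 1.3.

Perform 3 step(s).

f(x) = x⁴ - 2x - 1
f'(x) = 4x³ - 2
x₀ = 1.3

Newton-Raphson formula: x_{n+1} = x_n - f(x_n)/f'(x_n)

Iteration 1:
  f(1.300000) = -0.743900
  f'(1.300000) = 6.788000
  x_1 = 1.300000 - (-0.743900)/6.788000 = 1.409590
Iteration 2:
  f(1.409590) = 0.128771
  f'(1.409590) = 9.203116
  x_2 = 1.409590 - 0.128771/9.203116 = 1.395598
Iteration 3:
  f(1.395598) = 0.002319
  f'(1.395598) = 8.872799
  x_3 = 1.395598 - 0.002319/8.872799 = 1.395337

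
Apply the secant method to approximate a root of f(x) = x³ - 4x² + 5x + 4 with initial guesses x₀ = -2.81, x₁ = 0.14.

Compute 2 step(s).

f(x) = x³ - 4x² + 5x + 4
x₀ = -2.81, x₁ = 0.14

Secant formula: x_{n+1} = x_n - f(x_n)(x_n - x_{n-1})/(f(x_n) - f(x_{n-1}))

Iteration 1:
  f(-2.810000) = -63.822441
  f(0.140000) = 4.624344
  x_2 = 0.140000 - 4.624344×(0.140000 - (-2.810000))/(4.624344 - (-63.822441))
       = -0.059305
Iteration 2:
  f(0.140000) = 4.624344
  f(-0.059305) = 3.689196
  x_3 = -0.059305 - 3.689196×(-0.059305 - 0.140000)/(3.689196 - 4.624344)
       = -0.845573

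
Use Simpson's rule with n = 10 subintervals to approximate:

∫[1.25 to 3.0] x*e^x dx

f(x) = x*e^x
a = 1.25, b = 3.0, n = 10
h = (b - a)/n = 0.175000

Simpson's rule: (h/3)[f(x₀) + 4f(x₁) + 2f(x₂) + ... + f(xₙ)]

x_0 = 1.2500, f(x_0) = 4.362929, coefficient = 1
x_1 = 1.4250, f(x_1) = 5.924947, coefficient = 4
x_2 = 1.6000, f(x_2) = 7.924852, coefficient = 2
x_3 = 1.7750, f(x_3) = 10.472999, coefficient = 4
x_4 = 1.9500, f(x_4) = 13.705941, coefficient = 2
x_5 = 2.1250, f(x_5) = 17.792407, coefficient = 4
x_6 = 2.3000, f(x_6) = 22.940620, coefficient = 2
x_7 = 2.4750, f(x_7) = 29.407225, coefficient = 4
x_8 = 2.6500, f(x_8) = 37.508202, coefficient = 2
x_9 = 2.8250, f(x_9) = 47.632170, coefficient = 4
x_10 = 3.0000, f(x_10) = 60.256611, coefficient = 1

I ≈ (0.175000/3) × 673.697762 = 39.299036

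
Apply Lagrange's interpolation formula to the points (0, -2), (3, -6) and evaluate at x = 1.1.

Lagrange interpolation formula:
P(x) = Σ yᵢ × Lᵢ(x)
where Lᵢ(x) = Π_{j≠i} (x - xⱼ)/(xᵢ - xⱼ)

L_0(1.1) = (1.1 - 3)/(0 - 3) = 0.633333
L_1(1.1) = (1.1 - 0)/(3 - 0) = 0.366667

P(1.1) = (-2)×L_0(1.1) + (-6)×L_1(1.1)
P(1.1) = -3.466667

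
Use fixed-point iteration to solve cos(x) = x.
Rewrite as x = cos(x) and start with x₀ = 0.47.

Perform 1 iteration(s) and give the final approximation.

Equation: cos(x) = x
Fixed-point form: x = cos(x)
x₀ = 0.47

x_1 = g(0.470000) = 0.891568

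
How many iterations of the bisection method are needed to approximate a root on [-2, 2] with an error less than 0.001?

We need (b-a)/2^n ≤ 0.001
(2 - (-2))/2^n ≤ 0.001
4/2^n ≤ 0.001
2^n ≥ 4000
n ≥ log₂(4000) = 11.97
n ≥ 12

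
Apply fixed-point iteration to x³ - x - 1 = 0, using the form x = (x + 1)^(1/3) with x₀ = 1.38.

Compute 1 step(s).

Equation: x³ - x - 1 = 0
Fixed-point form: x = (x + 1)^(1/3)
x₀ = 1.38

x_1 = g(1.380000) = 1.335136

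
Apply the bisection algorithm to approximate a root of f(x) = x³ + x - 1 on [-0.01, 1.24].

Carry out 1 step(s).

f(x) = x³ + x - 1
Initial interval: [-0.01, 1.24]

Iteration 1:
  c_1 = (-0.010000 + 1.240000)/2 = 0.615000
  f(c_1) = f(0.615000) = -0.152392
  f(a) × f(c) ≥ 0, new interval: [0.615000, 1.240000]

After 1 iteration(s), the approximation is c_1 = 0.615000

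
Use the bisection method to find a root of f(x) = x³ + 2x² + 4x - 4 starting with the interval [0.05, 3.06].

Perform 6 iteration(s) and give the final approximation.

f(x) = x³ + 2x² + 4x - 4
Initial interval: [0.05, 3.06]

Iteration 1:
  c_1 = (0.050000 + 3.060000)/2 = 1.555000
  f(c_1) = f(1.555000) = 10.816079
  f(a) × f(c) < 0, new interval: [0.050000, 1.555000]
Iteration 2:
  c_2 = (0.050000 + 1.555000)/2 = 0.802500
  f(c_2) = f(0.802500) = 1.014828
  f(a) × f(c) < 0, new interval: [0.050000, 0.802500]
Iteration 3:
  c_3 = (0.050000 + 0.802500)/2 = 0.426250
  f(c_3) = f(0.426250) = -1.854177
  f(a) × f(c) ≥ 0, new interval: [0.426250, 0.802500]
Iteration 4:
  c_4 = (0.426250 + 0.802500)/2 = 0.614375
  f(c_4) = f(0.614375) = -0.555687
  f(a) × f(c) ≥ 0, new interval: [0.614375, 0.802500]
Iteration 5:
  c_5 = (0.614375 + 0.802500)/2 = 0.708438
  f(c_5) = f(0.708438) = 0.193071
  f(a) × f(c) < 0, new interval: [0.614375, 0.708438]
Iteration 6:
  c_6 = (0.614375 + 0.708438)/2 = 0.661406
  f(c_6) = f(0.661406) = -0.190121
  f(a) × f(c) ≥ 0, new interval: [0.661406, 0.708438]

After 6 iteration(s), the approximation is c_6 = 0.661406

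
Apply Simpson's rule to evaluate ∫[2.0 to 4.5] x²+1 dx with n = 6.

f(x) = x²+1
a = 2.0, b = 4.5, n = 6
h = (b - a)/n = 0.416667

Simpson's rule: (h/3)[f(x₀) + 4f(x₁) + 2f(x₂) + ... + f(xₙ)]

x_0 = 2.0000, f(x_0) = 5.000000, coefficient = 1
x_1 = 2.4167, f(x_1) = 6.840278, coefficient = 4
x_2 = 2.8333, f(x_2) = 9.027778, coefficient = 2
x_3 = 3.2500, f(x_3) = 11.562500, coefficient = 4
x_4 = 3.6667, f(x_4) = 14.444444, coefficient = 2
x_5 = 4.0833, f(x_5) = 17.673611, coefficient = 4
x_6 = 4.5000, f(x_6) = 21.250000, coefficient = 1

I ≈ (0.416667/3) × 217.500000 = 30.208333
Exact value: 30.208333
Error: 0.000000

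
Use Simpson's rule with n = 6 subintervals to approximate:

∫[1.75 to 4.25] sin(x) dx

f(x) = sin(x)
a = 1.75, b = 4.25, n = 6
h = (b - a)/n = 0.416667

Simpson's rule: (h/3)[f(x₀) + 4f(x₁) + 2f(x₂) + ... + f(xₙ)]

x_0 = 1.7500, f(x_0) = 0.983986, coefficient = 1
x_1 = 2.1667, f(x_1) = 0.827660, coefficient = 4
x_2 = 2.5833, f(x_2) = 0.529711, coefficient = 2
x_3 = 3.0000, f(x_3) = 0.141120, coefficient = 4
x_4 = 3.4167, f(x_4) = -0.271618, coefficient = 2
x_5 = 3.8333, f(x_5) = -0.637879, coefficient = 4
x_6 = 4.2500, f(x_6) = -0.894989, coefficient = 1

I ≈ (0.416667/3) × 1.928788 = 0.267887
Exact value: 0.267841
Error: 0.000046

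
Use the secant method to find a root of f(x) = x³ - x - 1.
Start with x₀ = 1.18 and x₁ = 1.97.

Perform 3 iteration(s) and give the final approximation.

f(x) = x³ - x - 1
x₀ = 1.18, x₁ = 1.97

Secant formula: x_{n+1} = x_n - f(x_n)(x_n - x_{n-1})/(f(x_n) - f(x_{n-1}))

Iteration 1:
  f(1.180000) = -0.536968
  f(1.970000) = 4.675373
  x_2 = 1.970000 - 4.675373×(1.970000 - 1.180000)/(4.675373 - (-0.536968))
       = 1.261385
Iteration 2:
  f(1.970000) = 4.675373
  f(1.261385) = -0.254406
  x_3 = 1.261385 - (-0.254406)×(1.261385 - 1.970000)/(-0.254406 - 4.675373)
       = 1.297954
Iteration 3:
  f(1.261385) = -0.254406
  f(1.297954) = -0.111313
  x_4 = 1.297954 - (-0.111313)×(1.297954 - 1.261385)/(-0.111313 - (-0.254406))
       = 1.326401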